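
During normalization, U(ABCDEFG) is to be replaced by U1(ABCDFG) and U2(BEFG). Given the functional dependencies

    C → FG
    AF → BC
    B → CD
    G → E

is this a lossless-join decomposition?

Common attributes: U1 ∩ U2 = {BFG}.
Closure of {BFG}: B → CD applies, adding CD; G → E applies, adding E. So (BFG)⁺ = {BCDEFG}.
This closure contains every attribute of U2, so U1 ∩ U2 → U2. The join is lossless.

Yes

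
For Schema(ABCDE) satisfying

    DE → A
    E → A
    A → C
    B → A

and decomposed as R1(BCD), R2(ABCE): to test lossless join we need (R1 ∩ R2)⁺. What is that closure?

ABC

R1 ∩ R2 = {BC}.
B → A applies, adding A
Closure: {ABC}.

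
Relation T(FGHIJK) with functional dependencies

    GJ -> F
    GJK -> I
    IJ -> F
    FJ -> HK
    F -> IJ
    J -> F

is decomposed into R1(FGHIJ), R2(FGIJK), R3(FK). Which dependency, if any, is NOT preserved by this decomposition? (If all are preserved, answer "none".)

GJ → F lies within R1.
GJK → I lies within R2.
IJ → F lies within R1.
FJ → HK: restricted closure across fragments reaches HK.
F → IJ lies within R1.
J → F lies within R1.
Every dependency is enforceable on the fragments, so the decomposition is dependency-preserving.

none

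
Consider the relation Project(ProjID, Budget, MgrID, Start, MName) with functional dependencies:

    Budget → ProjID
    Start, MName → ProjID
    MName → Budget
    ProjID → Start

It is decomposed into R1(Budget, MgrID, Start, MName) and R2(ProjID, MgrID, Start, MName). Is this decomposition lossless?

Yes

Common attributes: R1 ∩ R2 = {MgrID, Start, MName}.
Closure of {MgrID, Start, MName}: Start, MName → ProjID applies, adding ProjID; MName → Budget applies, adding Budget. So (MgrID, Start, MName)⁺ = {ProjID, Budget, MgrID, Start, MName}.
This closure contains every attribute of R1, so R1 ∩ R2 → R1. The join is lossless.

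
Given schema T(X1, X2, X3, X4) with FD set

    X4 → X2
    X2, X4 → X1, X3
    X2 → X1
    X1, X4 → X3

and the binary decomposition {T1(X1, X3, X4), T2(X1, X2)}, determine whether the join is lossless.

Common attributes: T1 ∩ T2 = {X1}.
No dependency enlarges {X1}, so (X1)⁺ = {X1}.
The closure contains neither all of T1 = {X1, X3, X4} nor all of T2 = {X1, X2}, so the common attributes are not a superkey of either fragment. The join is lossy.

No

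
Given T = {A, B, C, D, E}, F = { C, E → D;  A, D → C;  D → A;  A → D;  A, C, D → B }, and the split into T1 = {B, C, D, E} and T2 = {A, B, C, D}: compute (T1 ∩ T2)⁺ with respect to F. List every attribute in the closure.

T1 ∩ T2 = {B, C, D}.
D → A applies, adding A
Closure: {A, B, C, D}.

A, B, C, D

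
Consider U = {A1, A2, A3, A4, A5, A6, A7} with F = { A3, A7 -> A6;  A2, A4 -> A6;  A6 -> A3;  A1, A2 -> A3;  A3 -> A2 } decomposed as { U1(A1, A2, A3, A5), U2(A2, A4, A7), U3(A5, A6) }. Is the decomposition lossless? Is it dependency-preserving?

Lossless test (chase): applying each FD to every pair of rows produces no changes in the tableau, so no row becomes fully distinguished — the join is lossy.
Dependency preservation: the restricted closure of {A3, A7} across the fragments never reaches {A6}, so A3, A7 → A6 cannot be enforced without a join — not preserved.

lossy and not dependency-preserving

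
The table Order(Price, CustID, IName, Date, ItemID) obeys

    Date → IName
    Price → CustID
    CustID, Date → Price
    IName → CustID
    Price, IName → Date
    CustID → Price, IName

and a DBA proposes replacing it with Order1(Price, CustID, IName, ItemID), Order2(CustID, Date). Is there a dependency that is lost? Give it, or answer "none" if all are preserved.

none

Date → IName: restricted closure across fragments reaches IName.
Price → CustID lies within Order1.
CustID, Date → Price: restricted closure across fragments reaches Price.
IName → CustID lies within Order1.
Price, IName → Date: restricted closure across fragments reaches Date.
CustID → Price, IName lies within Order1.
Every dependency is enforceable on the fragments, so the decomposition is dependency-preserving.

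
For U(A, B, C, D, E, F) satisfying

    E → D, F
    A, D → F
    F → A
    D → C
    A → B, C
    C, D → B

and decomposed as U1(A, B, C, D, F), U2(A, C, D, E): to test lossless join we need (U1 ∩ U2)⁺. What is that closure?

A, B, C, D, F

U1 ∩ U2 = {A, C, D}.
A, D → F applies, adding F
A → B, C applies, adding B
Closure: {A, B, C, D, F}.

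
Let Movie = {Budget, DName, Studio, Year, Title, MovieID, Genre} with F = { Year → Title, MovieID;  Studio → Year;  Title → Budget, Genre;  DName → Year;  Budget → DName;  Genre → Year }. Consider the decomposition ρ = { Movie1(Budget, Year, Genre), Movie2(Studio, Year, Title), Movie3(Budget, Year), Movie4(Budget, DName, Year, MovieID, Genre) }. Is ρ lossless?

Yes

Chase test. Columns are Budget, DName, Studio, Year, Title, MovieID, Genre; row i has aⱼ where attribute j ∈ Moviei, else bᵢⱼ.
Initial tableau (one row per fragment):
  row 1: a1 b12 b13 a4 b15 b16 a7
  row 2: b21 b22 a3 a4 a5 b26 b27
  row 3: a1 b32 b33 a4 b35 b36 b37
  row 4: a1 a2 b43 a4 b45 a6 a7
Rows 1 and 2 agree on Year; apply Year→Title, MovieID and equate their Title, MovieID entries.
Rows 1 and 3 agree on Year; apply Year→Title, MovieID and equate their Title, MovieID entries.
Rows 1 and 4 agree on Year; apply Year→Title, MovieID and equate their Title, MovieID entries.
Rows 1 and 2 agree on Title; apply Title→Budget, Genre and equate their Budget, Genre entries.
Rows 1 and 3 agree on Title; apply Title→Budget, Genre and equate their Budget, Genre entries.
Rows 1 and 2 agree on Budget; apply Budget→DName and equate their DName entries.
Rows 1 and 3 agree on Budget; apply Budget→DName and equate their DName entries.
Rows 1 and 4 agree on Budget; apply Budget→DName and equate their DName entries.
Row 2 is now all distinguished symbols — the join is lossless.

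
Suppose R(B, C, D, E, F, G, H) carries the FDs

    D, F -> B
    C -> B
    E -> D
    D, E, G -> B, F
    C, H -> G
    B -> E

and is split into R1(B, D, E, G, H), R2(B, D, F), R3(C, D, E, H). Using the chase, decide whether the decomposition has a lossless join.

Chase test. Columns are B, C, D, E, F, G, H; row i has aⱼ where attribute j ∈ Ri, else bᵢⱼ.
Initial tableau (one row per fragment):
  row 1: a1 b12 a3 a4 b15 a6 a7
  row 2: a1 b22 a3 b24 a5 b26 b27
  row 3: b31 a2 a3 a4 b35 b36 a7
Rows 1 and 2 agree on B; apply B→E and equate their E entries.
No row becomes fully distinguished — the join is lossy.

No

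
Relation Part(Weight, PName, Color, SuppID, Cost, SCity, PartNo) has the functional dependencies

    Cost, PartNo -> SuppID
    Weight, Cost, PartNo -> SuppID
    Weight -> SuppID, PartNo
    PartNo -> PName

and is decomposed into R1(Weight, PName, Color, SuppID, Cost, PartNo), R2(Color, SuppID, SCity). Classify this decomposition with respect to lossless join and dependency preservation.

lossy but dependency-preserving

Lossless test: (Color, SuppID)⁺ = {Color, SuppID}, which is a superkey of neither fragment — lossy.
Dependency preservation: every FD's attributes lie within a single fragment, so each can be enforced locally — preserved.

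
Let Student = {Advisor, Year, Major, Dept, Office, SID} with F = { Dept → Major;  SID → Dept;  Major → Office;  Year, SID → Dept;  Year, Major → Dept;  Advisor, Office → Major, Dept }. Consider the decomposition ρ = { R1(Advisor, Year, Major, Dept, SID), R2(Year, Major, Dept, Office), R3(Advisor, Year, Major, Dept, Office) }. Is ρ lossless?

Yes

Chase test. Columns are Advisor, Year, Major, Dept, Office, SID; row i has aⱼ where attribute j ∈ Ri, else bᵢⱼ.
Initial tableau (one row per fragment):
  row 1: a1 a2 a3 a4 b15 a6
  row 2: b21 a2 a3 a4 a5 b26
  row 3: a1 a2 a3 a4 a5 b36
Rows 1 and 2 agree on Major; apply Major→Office and equate their Office entries.
Row 1 is now all distinguished symbols — the join is lossless.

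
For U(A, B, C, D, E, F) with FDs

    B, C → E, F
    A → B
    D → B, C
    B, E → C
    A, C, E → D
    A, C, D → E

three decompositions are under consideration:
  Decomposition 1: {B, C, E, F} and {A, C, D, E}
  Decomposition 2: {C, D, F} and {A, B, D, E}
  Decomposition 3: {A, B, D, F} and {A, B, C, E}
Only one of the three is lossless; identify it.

Decomposition 1: common = {C, E}, closure = {C, E} → lossy.
Decomposition 2: common = {D}, closure = {B, C, D, E, F} → lossless.
Decomposition 3: common = {A, B}, closure = {A, B} → lossy.

Decomposition 2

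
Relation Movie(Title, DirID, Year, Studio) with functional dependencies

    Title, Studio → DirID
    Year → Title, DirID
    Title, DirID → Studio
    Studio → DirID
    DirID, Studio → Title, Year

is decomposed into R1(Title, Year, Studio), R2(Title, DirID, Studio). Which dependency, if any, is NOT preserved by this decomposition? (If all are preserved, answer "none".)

none

Title, Studio → DirID lies within R2.
Year → Title, DirID: restricted closure across fragments reaches Title, DirID.
Title, DirID → Studio lies within R2.
Studio → DirID lies within R2.
DirID, Studio → Title, Year: restricted closure across fragments reaches Title, Year.
Every dependency is enforceable on the fragments, so the decomposition is dependency-preserving.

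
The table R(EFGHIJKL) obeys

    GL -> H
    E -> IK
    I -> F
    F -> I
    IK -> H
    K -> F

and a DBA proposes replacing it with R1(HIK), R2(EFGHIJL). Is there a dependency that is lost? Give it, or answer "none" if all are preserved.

E -> IK

Check E → IK: no single fragment contains all of {EIK}, and the restricted closure of {E} across the fragments never reaches {IK}.
GL → H is preserved.
I → F is preserved.
F → I is preserved.
IK → H is preserved.
K → F is preserved.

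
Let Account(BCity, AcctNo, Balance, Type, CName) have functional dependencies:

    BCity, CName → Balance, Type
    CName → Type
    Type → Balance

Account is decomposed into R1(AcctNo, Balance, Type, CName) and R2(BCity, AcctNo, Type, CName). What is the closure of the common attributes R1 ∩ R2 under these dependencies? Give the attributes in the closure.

AcctNo, Balance, Type, CName

R1 ∩ R2 = {AcctNo, Type, CName}.
Type → Balance applies, adding Balance
Closure: {AcctNo, Balance, Type, CName}.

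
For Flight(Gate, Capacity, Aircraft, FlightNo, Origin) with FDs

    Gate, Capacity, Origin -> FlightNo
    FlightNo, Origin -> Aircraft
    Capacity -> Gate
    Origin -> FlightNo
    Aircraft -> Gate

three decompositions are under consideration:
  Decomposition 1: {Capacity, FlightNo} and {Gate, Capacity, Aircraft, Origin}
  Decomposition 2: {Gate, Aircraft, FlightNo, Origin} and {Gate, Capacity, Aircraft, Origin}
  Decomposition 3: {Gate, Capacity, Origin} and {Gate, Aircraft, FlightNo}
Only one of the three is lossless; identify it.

Decomposition 2

Decomposition 1: common = {Capacity}, closure = {Gate, Capacity} → lossy.
Decomposition 2: common = {Gate, Aircraft, Origin}, closure = {Gate, Aircraft, FlightNo, Origin} → lossless.
Decomposition 3: common = {Gate}, closure = {Gate} → lossy.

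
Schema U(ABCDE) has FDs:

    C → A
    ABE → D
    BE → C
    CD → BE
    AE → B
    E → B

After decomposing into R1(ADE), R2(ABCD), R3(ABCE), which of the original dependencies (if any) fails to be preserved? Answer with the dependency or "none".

CD → BE

Check CD → BE: no single fragment contains all of {BCDE}, and the restricted closure of {CD} across the fragments never reaches {BE}.
C → A is preserved.
ABE → D is preserved.
BE → C is preserved.
AE → B is preserved.
E → B is preserved.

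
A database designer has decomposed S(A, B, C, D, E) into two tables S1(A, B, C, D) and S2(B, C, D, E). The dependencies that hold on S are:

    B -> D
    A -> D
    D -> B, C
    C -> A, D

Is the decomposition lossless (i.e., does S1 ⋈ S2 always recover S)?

Common attributes: S1 ∩ S2 = {B, C, D}.
Closure of {B, C, D}: C → A, D applies, adding A. So (B, C, D)⁺ = {A, B, C, D}.
This closure contains every attribute of S1, so S1 ∩ S2 → S1. The join is lossless.

Yes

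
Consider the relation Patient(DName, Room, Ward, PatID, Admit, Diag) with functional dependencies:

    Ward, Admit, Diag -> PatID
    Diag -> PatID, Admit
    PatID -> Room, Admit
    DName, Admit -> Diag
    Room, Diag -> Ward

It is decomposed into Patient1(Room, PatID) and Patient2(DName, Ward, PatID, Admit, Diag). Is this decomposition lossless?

Yes

Common attributes: Patient1 ∩ Patient2 = {PatID}.
Closure of {PatID}: PatID → Room, Admit applies, adding Room, Admit. So (PatID)⁺ = {Room, PatID, Admit}.
This closure contains every attribute of Patient1, so Patient1 ∩ Patient2 → Patient1. The join is lossless.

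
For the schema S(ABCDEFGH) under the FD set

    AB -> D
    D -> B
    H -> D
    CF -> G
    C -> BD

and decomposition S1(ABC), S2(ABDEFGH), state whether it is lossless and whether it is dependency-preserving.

Lossless test: (AB)⁺ = {ABD}, which is a superkey of neither fragment — lossy.
Dependency preservation: the restricted closure of {CF} across the fragments never reaches {G}, so CF → G cannot be enforced without a join — not preserved.

lossy and not dependency-preserving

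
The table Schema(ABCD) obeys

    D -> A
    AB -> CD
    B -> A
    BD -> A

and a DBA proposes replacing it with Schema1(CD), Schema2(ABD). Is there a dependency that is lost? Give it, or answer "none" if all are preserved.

AB -> CD

Check AB → CD: no single fragment contains all of {ABCD}, and the restricted closure of {AB} across the fragments never reaches {CD}.
D → A is preserved.
B → A is preserved.
BD → A is preserved.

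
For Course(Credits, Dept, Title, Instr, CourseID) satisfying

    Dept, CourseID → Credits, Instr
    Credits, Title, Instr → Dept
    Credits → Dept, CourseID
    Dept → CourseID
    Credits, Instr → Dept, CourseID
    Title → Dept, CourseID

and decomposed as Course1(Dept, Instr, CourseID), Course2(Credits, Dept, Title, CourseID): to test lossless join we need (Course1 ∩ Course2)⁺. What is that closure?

Course1 ∩ Course2 = {Dept, CourseID}.
Dept, CourseID → Credits, Instr applies, adding Credits, Instr
Closure: {Credits, Dept, Instr, CourseID}.

Credits, Dept, Instr, CourseID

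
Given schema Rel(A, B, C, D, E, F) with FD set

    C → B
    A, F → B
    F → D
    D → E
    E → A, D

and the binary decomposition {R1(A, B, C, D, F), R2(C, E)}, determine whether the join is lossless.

No

Common attributes: R1 ∩ R2 = {C}.
Closure of {C}: C → B applies, adding B. So (C)⁺ = {B, C}.
The closure contains neither all of R1 = {A, B, C, D, F} nor all of R2 = {C, E}, so the common attributes are not a superkey of either fragment. The join is lossy.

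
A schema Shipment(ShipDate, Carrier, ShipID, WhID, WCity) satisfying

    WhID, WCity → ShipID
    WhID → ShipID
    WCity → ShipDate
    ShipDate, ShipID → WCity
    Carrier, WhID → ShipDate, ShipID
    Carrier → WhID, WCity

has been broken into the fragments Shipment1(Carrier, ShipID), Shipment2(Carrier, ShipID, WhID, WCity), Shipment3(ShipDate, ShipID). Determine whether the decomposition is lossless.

No

Chase test. Columns are ShipDate, Carrier, ShipID, WhID, WCity; row i has aⱼ where attribute j ∈ Shipmenti, else bᵢⱼ.
Initial tableau (one row per fragment):
  row 1: b11 a2 a3 b14 b15
  row 2: b21 a2 a3 a4 a5
  row 3: a1 b32 a3 b34 b35
Rows 1 and 2 agree on Carrier; apply Carrier→WhID, WCity and equate their WhID, WCity entries.
Rows 1 and 2 agree on WCity; apply WCity→ShipDate and equate their ShipDate entries.
No row becomes fully distinguished — the join is lossy.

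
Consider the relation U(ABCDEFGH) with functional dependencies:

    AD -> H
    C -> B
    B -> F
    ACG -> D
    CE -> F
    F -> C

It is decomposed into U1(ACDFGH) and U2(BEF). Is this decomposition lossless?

No

Common attributes: U1 ∩ U2 = {F}.
Closure of {F}: F → C applies, adding C; C → B applies, adding B. So (F)⁺ = {BCF}.
The closure contains neither all of U1 = {ACDFGH} nor all of U2 = {BEF}, so the common attributes are not a superkey of either fragment. The join is lossy.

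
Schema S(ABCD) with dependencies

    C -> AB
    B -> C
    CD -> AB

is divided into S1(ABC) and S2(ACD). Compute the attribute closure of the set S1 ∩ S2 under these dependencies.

S1 ∩ S2 = {AC}.
C → AB applies, adding B
Closure: {ABC}.

ABC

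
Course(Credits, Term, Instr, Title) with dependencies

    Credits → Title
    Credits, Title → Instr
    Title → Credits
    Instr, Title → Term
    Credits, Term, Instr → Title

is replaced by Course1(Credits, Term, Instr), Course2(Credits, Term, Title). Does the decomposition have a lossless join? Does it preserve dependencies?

Lossless test: (Credits, Term)⁺ = {Credits, Term, Instr, Title}, which contains all of one fragment — lossless.
Dependency preservation: Credits, Title → Instr; Instr, Title → Term; Credits, Term, Instr → Title are not contained in any single fragment, but the restricted closure of each left-hand side across the fragments still reaches the right-hand side; the remaining FDs each lie inside some fragment. All dependencies are preserved.

lossless and dependency-preserving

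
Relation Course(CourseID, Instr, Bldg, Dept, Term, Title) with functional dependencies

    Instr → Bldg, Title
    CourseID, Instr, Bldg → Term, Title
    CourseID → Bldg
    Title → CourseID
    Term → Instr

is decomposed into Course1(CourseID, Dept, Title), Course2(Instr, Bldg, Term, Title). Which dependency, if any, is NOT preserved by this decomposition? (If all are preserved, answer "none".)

CourseID → Bldg

Check CourseID → Bldg: no single fragment contains all of {CourseID, Bldg}, and the restricted closure of {CourseID} across the fragments never reaches {Bldg}.
Instr → Bldg, Title is preserved.
CourseID, Instr, Bldg → Term, Title is preserved.
Title → CourseID is preserved.
Term → Instr is preserved.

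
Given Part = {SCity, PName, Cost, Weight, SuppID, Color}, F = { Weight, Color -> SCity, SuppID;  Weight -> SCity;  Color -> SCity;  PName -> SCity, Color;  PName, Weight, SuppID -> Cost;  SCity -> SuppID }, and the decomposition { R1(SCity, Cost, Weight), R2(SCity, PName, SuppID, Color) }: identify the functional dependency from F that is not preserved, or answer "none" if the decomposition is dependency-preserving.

Check PName, Weight, SuppID → Cost: no single fragment contains all of {PName, Cost, Weight, SuppID}, and the restricted closure of {PName, Weight, SuppID} across the fragments never reaches {Cost}.
Weight, Color → SCity, SuppID is preserved.
Weight → SCity is preserved.
Color → SCity is preserved.
PName → SCity, Color is preserved.
SCity → SuppID is preserved.

PName, Weight, SuppID -> Cost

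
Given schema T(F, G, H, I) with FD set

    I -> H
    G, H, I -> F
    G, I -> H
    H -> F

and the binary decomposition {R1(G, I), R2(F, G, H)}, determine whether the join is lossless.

No

Common attributes: R1 ∩ R2 = {G}.
No dependency enlarges {G}, so (G)⁺ = {G}.
The closure contains neither all of R1 = {G, I} nor all of R2 = {F, G, H}, so the common attributes are not a superkey of either fragment. The join is lossy.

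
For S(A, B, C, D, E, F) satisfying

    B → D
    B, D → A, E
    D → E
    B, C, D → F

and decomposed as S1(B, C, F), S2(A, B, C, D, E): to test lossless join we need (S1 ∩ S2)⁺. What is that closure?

A, B, C, D, E, F

S1 ∩ S2 = {B, C}.
B → D applies, adding D
B, D → A, E applies, adding A, E
B, C, D → F applies, adding F
Closure: {A, B, C, D, E, F}.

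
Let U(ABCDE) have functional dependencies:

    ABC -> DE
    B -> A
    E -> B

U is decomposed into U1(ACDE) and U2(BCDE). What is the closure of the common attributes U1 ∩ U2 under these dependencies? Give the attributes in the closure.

U1 ∩ U2 = {CDE}.
E → B applies, adding B
B → A applies, adding A
Closure: {ABCDE}.

ABCDE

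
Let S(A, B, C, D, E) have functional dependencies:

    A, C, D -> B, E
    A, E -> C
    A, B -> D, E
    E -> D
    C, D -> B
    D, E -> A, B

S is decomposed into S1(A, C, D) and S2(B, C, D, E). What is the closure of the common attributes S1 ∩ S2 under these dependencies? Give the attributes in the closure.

S1 ∩ S2 = {C, D}.
C, D → B applies, adding B
Closure: {B, C, D}.

B, C, D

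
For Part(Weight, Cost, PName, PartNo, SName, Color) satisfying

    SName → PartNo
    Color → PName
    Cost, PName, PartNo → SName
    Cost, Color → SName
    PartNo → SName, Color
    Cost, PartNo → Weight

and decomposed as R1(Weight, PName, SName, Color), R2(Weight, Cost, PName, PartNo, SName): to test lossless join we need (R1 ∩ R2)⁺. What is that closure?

Weight, PName, PartNo, SName, Color

R1 ∩ R2 = {Weight, PName, SName}.
SName → PartNo applies, adding PartNo
PartNo → SName, Color applies, adding Color
Closure: {Weight, PName, PartNo, SName, Color}.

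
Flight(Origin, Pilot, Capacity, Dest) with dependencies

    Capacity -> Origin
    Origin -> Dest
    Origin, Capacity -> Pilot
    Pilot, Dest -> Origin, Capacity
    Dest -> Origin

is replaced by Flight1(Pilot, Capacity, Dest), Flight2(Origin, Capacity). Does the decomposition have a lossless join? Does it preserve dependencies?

lossless but not dependency-preserving

Lossless test: (Capacity)⁺ = {Origin, Pilot, Capacity, Dest}, which contains all of one fragment — lossless.
Dependency preservation: the restricted closure of {Origin} across the fragments never reaches {Dest}, so Origin → Dest cannot be enforced without a join — not preserved.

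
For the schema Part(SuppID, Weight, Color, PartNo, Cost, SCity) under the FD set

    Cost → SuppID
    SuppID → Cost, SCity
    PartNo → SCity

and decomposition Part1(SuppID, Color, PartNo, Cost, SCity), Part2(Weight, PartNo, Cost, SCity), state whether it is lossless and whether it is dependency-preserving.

Lossless test: (PartNo, Cost, SCity)⁺ = {SuppID, PartNo, Cost, SCity}, which is a superkey of neither fragment — lossy.
Dependency preservation: every FD's attributes lie within a single fragment, so each can be enforced locally — preserved.

lossy but dependency-preserving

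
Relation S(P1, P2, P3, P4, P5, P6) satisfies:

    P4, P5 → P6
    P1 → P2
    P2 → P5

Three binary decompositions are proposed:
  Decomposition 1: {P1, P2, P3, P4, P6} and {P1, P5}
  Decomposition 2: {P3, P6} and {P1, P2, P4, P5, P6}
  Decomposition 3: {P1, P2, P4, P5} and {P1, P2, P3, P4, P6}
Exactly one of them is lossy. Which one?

Decomposition 2

Decomposition 1: common = {P1}, closure = {P1, P2, P5} → lossless.
Decomposition 2: common = {P6}, closure = {P6} → lossy.
Decomposition 3: common = {P1, P2, P4}, closure = {P1, P2, P4, P5, P6} → lossless.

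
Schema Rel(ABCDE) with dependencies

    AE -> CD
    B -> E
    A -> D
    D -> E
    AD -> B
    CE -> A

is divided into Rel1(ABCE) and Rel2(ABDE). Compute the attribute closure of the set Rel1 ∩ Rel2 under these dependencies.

Rel1 ∩ Rel2 = {ABE}.
AE → CD applies, adding CD
Closure: {ABCDE}.

ABCDE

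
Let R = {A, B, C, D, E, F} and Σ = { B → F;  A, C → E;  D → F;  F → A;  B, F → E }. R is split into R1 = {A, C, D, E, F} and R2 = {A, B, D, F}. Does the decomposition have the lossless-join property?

Common attributes: R1 ∩ R2 = {A, D, F}.
No dependency enlarges {A, D, F}, so (A, D, F)⁺ = {A, D, F}.
The closure contains neither all of R1 = {A, C, D, E, F} nor all of R2 = {A, B, D, F}, so the common attributes are not a superkey of either fragment. The join is lossy.

No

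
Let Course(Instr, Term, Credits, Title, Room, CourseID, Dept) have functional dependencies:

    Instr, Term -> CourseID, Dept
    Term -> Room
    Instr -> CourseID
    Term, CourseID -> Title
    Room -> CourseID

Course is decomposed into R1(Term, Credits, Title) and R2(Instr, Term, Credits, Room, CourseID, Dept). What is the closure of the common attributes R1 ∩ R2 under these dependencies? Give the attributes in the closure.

Term, Credits, Title, Room, CourseID

R1 ∩ R2 = {Term, Credits}.
Term → Room applies, adding Room
Room → CourseID applies, adding CourseID
Term, CourseID → Title applies, adding Title
Closure: {Term, Credits, Title, Room, CourseID}.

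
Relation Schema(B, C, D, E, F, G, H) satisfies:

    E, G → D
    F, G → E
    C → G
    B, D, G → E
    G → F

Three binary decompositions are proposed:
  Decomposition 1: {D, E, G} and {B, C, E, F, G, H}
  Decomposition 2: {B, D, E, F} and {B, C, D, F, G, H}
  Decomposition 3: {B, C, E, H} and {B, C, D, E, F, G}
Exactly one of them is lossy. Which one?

Decomposition 1: common = {E, G}, closure = {D, E, F, G} → lossless.
Decomposition 2: common = {B, D, F}, closure = {B, D, F} → lossy.
Decomposition 3: common = {B, C, E}, closure = {B, C, D, E, F, G} → lossless.

Decomposition 2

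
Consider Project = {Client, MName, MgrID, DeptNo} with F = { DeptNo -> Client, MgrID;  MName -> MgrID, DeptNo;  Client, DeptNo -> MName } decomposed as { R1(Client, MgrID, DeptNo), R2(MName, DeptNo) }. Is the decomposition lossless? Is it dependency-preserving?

Lossless test: (DeptNo)⁺ = {Client, MName, MgrID, DeptNo}, which contains all of one fragment — lossless.
Dependency preservation: MName → MgrID, DeptNo; Client, DeptNo → MName are not contained in any single fragment, but the restricted closure of each left-hand side across the fragments still reaches the right-hand side; the remaining FDs each lie inside some fragment. All dependencies are preserved.

lossless and dependency-preserving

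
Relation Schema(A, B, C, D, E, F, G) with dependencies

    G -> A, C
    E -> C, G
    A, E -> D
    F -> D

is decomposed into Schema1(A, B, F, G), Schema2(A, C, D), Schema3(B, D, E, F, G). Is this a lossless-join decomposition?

No

Chase test. Columns are A, B, C, D, E, F, G; row i has aⱼ where attribute j ∈ Schemai, else bᵢⱼ.
Initial tableau (one row per fragment):
  row 1: a1 a2 b13 b14 b15 a6 a7
  row 2: a1 b22 a3 a4 b25 b26 b27
  row 3: b31 a2 b33 a4 a5 a6 a7
Rows 1 and 3 agree on G; apply G→A, C and equate their A, C entries.
Rows 1 and 3 agree on F; apply F→D and equate their D entries.
No row becomes fully distinguished — the join is lossy.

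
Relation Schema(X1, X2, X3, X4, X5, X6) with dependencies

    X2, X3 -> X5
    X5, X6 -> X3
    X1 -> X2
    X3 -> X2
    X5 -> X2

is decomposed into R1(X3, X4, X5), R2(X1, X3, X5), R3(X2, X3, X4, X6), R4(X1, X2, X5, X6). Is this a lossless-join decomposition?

Chase test. Columns are X1, X2, X3, X4, X5, X6; row i has aⱼ where attribute j ∈ Ri, else bᵢⱼ.
Initial tableau (one row per fragment):
  row 1: b11 b12 a3 a4 a5 b16
  row 2: a1 b22 a3 b24 a5 b26
  row 3: b31 a2 a3 a4 b35 a6
  row 4: a1 a2 b43 b44 a5 a6
Rows 2 and 4 agree on X1; apply X1→X2 and equate their X2 entries.
Rows 1 and 2 agree on X3; apply X3→X2 and equate their X2 entries.
Rows 1 and 3 agree on X2, X3; apply X2, X3→X5 and equate their X5 entries.
Rows 3 and 4 agree on X5, X6; apply X5, X6→X3 and equate their X3 entries.
No row becomes fully distinguished — the join is lossy.

No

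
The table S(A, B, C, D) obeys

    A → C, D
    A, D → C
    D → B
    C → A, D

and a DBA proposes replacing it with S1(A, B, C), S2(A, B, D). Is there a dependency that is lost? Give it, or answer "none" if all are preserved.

A → C, D: restricted closure across fragments reaches C, D.
A, D → C: restricted closure across fragments reaches C.
D → B lies within S2.
C → A, D: restricted closure across fragments reaches A, D.
Every dependency is enforceable on the fragments, so the decomposition is dependency-preserving.

none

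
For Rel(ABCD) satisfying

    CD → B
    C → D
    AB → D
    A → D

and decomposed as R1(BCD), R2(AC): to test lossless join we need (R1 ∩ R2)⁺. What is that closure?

BCD

R1 ∩ R2 = {C}.
C → D applies, adding D
CD → B applies, adding B
Closure: {BCD}.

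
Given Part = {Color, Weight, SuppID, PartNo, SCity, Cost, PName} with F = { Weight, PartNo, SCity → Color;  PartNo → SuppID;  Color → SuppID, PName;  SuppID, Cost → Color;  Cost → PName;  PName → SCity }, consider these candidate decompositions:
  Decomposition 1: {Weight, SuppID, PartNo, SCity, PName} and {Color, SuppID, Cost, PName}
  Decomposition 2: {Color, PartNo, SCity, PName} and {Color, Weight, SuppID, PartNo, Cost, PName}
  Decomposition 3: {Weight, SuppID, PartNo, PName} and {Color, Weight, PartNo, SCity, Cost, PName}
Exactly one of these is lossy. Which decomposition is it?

Decomposition 1: common = {SuppID, PName}, closure = {SuppID, SCity, PName} → lossy.
Decomposition 2: common = {Color, PartNo, PName}, closure = {Color, SuppID, PartNo, SCity, PName} → lossless.
Decomposition 3: common = {Weight, PartNo, PName}, closure = {Color, Weight, SuppID, PartNo, SCity, PName} → lossless.

Decomposition 1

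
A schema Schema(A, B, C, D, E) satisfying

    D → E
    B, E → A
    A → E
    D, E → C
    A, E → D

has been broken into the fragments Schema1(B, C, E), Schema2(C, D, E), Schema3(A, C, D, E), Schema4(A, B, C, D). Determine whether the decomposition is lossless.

Chase test. Columns are A, B, C, D, E; row i has aⱼ where attribute j ∈ Schemai, else bᵢⱼ.
Initial tableau (one row per fragment):
  row 1: b11 a2 a3 b14 a5
  row 2: b21 b22 a3 a4 a5
  row 3: a1 b32 a3 a4 a5
  row 4: a1 a2 a3 a4 b45
Rows 2 and 4 agree on D; apply D→E and equate their E entries.
Rows 1 and 4 agree on B, E; apply B, E→A and equate their A entries.
Rows 1 and 3 agree on A, E; apply A, E→D and equate their D entries.
Row 1 is now all distinguished symbols — the join is lossless.

Yes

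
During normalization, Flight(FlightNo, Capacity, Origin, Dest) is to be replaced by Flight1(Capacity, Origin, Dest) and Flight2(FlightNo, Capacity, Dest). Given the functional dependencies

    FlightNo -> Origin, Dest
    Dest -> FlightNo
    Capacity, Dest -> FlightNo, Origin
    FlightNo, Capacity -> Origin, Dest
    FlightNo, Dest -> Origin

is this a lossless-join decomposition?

Yes

Common attributes: Flight1 ∩ Flight2 = {Capacity, Dest}.
Closure of {Capacity, Dest}: Dest → FlightNo applies, adding FlightNo; Capacity, Dest → FlightNo, Origin applies, adding Origin. So (Capacity, Dest)⁺ = {FlightNo, Capacity, Origin, Dest}.
This closure contains every attribute of Flight1, so Flight1 ∩ Flight2 → Flight1. The join is lossless.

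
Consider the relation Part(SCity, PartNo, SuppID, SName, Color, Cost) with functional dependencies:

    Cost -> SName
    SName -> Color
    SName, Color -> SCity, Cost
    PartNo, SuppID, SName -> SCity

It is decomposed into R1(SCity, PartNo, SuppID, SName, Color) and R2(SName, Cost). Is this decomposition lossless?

Yes

Common attributes: R1 ∩ R2 = {SName}.
Closure of {SName}: SName → Color applies, adding Color; SName, Color → SCity, Cost applies, adding SCity, Cost. So (SName)⁺ = {SCity, SName, Color, Cost}.
This closure contains every attribute of R2, so R1 ∩ R2 → R2. The join is lossless.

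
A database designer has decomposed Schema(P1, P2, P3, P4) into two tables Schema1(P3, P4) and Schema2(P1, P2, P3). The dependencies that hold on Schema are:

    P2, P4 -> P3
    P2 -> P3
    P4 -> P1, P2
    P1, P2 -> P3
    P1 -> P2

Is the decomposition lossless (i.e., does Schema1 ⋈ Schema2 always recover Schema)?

Common attributes: Schema1 ∩ Schema2 = {P3}.
No dependency enlarges {P3}, so (P3)⁺ = {P3}.
The closure contains neither all of Schema1 = {P3, P4} nor all of Schema2 = {P1, P2, P3}, so the common attributes are not a superkey of either fragment. The join is lossy.

No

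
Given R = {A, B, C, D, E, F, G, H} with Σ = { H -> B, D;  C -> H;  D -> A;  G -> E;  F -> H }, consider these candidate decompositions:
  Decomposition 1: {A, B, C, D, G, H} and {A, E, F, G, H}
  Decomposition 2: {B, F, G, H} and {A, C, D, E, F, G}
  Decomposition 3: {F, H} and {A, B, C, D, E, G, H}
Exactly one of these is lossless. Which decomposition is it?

Decomposition 2

Decomposition 1: common = {A, G, H}, closure = {A, B, D, E, G, H} → lossy.
Decomposition 2: common = {F, G}, closure = {A, B, D, E, F, G, H} → lossless.
Decomposition 3: common = {H}, closure = {A, B, D, H} → lossy.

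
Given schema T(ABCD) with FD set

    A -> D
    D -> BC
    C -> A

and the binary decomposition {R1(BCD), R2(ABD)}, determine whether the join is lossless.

Yes

Common attributes: R1 ∩ R2 = {BD}.
Closure of {BD}: D → BC applies, adding C; C → A applies, adding A. So (BD)⁺ = {ABCD}.
This closure contains every attribute of R1, so R1 ∩ R2 → R1. The join is lossless.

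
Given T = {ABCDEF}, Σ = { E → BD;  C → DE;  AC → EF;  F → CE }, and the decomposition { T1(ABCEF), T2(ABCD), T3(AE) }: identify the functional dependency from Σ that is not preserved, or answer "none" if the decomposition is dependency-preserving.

E → BD

Check E → BD: no single fragment contains all of {BDE}, and the restricted closure of {E} across the fragments never reaches {BD}.
C → DE is preserved.
AC → EF is preserved.
F → CE is preserved.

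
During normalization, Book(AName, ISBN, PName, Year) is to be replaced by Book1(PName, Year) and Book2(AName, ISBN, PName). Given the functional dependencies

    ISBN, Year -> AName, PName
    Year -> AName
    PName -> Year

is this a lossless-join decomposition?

Yes

Common attributes: Book1 ∩ Book2 = {PName}.
Closure of {PName}: PName → Year applies, adding Year; Year → AName applies, adding AName. So (PName)⁺ = {AName, PName, Year}.
This closure contains every attribute of Book1, so Book1 ∩ Book2 → Book1. The join is lossless.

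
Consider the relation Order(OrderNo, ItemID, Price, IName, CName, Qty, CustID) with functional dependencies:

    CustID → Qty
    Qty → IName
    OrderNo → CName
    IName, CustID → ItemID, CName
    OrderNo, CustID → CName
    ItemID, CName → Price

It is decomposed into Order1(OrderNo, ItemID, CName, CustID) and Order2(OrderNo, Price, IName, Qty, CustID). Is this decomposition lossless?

Yes

Common attributes: Order1 ∩ Order2 = {OrderNo, CustID}.
Closure of {OrderNo, CustID}: CustID → Qty applies, adding Qty; Qty → IName applies, adding IName; OrderNo → CName applies, adding CName; IName, CustID → ItemID, CName applies, adding ItemID; ItemID, CName → Price applies, adding Price. So (OrderNo, CustID)⁺ = {OrderNo, ItemID, Price, IName, CName, Qty, CustID}.
This closure contains every attribute of Order1, so Order1 ∩ Order2 → Order1. The join is lossless.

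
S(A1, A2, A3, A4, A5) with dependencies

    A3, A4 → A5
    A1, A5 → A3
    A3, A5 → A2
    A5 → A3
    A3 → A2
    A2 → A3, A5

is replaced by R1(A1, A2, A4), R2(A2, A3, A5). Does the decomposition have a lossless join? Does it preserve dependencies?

lossless and dependency-preserving

Lossless test: (A2)⁺ = {A2, A3, A5}, which contains all of one fragment — lossless.
Dependency preservation: A3, A4 → A5; A1, A5 → A3 are not contained in any single fragment, but the restricted closure of each left-hand side across the fragments still reaches the right-hand side; the remaining FDs each lie inside some fragment. All dependencies are preserved.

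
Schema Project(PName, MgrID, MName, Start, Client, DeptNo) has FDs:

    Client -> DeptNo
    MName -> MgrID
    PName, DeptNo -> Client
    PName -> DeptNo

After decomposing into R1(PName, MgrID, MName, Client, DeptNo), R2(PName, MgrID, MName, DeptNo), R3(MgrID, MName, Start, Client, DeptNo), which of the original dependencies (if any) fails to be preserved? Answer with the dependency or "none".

Client → DeptNo lies within R1.
MName → MgrID lies within R1.
PName, DeptNo → Client lies within R1.
PName → DeptNo lies within R1.
Every dependency is enforceable on the fragments, so the decomposition is dependency-preserving.

none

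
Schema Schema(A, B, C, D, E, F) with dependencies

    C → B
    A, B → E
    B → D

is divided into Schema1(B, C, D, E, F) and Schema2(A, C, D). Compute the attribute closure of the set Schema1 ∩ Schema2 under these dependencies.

Schema1 ∩ Schema2 = {C, D}.
C → B applies, adding B
Closure: {B, C, D}.

B, C, D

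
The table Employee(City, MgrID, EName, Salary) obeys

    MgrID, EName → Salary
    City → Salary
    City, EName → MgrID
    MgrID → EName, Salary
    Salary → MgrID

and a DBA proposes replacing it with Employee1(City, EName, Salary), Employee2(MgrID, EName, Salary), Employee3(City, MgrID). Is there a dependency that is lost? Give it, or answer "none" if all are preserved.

MgrID, EName → Salary lies within Employee2.
City → Salary lies within Employee1.
City, EName → MgrID: restricted closure across fragments reaches MgrID.
MgrID → EName, Salary lies within Employee2.
Salary → MgrID lies within Employee2.
Every dependency is enforceable on the fragments, so the decomposition is dependency-preserving.

none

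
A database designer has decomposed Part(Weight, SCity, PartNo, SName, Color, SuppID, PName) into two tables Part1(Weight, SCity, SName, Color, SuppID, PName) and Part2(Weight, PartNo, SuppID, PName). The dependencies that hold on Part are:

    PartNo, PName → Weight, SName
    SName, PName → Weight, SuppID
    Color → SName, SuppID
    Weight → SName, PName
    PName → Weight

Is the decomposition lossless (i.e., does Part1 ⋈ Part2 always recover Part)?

Common attributes: Part1 ∩ Part2 = {Weight, SuppID, PName}.
Closure of {Weight, SuppID, PName}: Weight → SName, PName applies, adding SName. So (Weight, SuppID, PName)⁺ = {Weight, SName, SuppID, PName}.
The closure contains neither all of Part1 = {Weight, SCity, SName, Color, SuppID, PName} nor all of Part2 = {Weight, PartNo, SuppID, PName}, so the common attributes are not a superkey of either fragment. The join is lossy.

No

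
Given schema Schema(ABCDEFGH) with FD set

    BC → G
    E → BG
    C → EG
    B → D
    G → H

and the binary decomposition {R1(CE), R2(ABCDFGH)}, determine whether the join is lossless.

Common attributes: R1 ∩ R2 = {C}.
Closure of {C}: C → EG applies, adding EG; G → H applies, adding H; E → BG applies, adding B; B → D applies, adding D. So (C)⁺ = {BCDEGH}.
This closure contains every attribute of R1, so R1 ∩ R2 → R1. The join is lossless.

Yes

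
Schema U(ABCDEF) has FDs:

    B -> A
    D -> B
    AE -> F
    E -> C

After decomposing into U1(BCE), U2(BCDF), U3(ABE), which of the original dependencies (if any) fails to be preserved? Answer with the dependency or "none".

AE -> F

Check AE → F: no single fragment contains all of {AEF}, and the restricted closure of {AE} across the fragments never reaches {F}.
B → A is preserved.
D → B is preserved.
E → C is preserved.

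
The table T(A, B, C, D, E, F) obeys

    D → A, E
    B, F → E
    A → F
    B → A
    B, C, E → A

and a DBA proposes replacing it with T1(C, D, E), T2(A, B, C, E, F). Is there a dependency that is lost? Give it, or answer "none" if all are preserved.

D → A, E

Check D → A, E: no single fragment contains all of {A, D, E}, and the restricted closure of {D} across the fragments never reaches {A, E}.
B, F → E is preserved.
A → F is preserved.
B → A is preserved.
B, C, E → A is preserved.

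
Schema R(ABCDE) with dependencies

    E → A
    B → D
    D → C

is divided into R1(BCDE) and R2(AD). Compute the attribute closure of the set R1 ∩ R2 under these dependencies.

CD

R1 ∩ R2 = {D}.
D → C applies, adding C
Closure: {CD}.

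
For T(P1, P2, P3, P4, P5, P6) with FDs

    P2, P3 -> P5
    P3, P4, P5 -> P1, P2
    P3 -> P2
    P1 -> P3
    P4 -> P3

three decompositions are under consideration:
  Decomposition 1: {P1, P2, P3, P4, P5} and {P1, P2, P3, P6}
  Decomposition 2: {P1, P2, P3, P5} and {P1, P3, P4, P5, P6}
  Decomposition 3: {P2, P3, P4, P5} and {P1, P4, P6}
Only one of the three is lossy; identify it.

Decomposition 1: common = {P1, P2, P3}, closure = {P1, P2, P3, P5} → lossy.
Decomposition 2: common = {P1, P3, P5}, closure = {P1, P2, P3, P5} → lossless.
Decomposition 3: common = {P4}, closure = {P1, P2, P3, P4, P5} → lossless.

Decomposition 1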